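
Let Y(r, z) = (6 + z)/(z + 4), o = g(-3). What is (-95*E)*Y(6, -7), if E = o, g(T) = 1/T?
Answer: 95/9 ≈ 10.556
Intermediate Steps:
o = -1/3 (o = 1/(-3) = -1/3 ≈ -0.33333)
E = -1/3 ≈ -0.33333
Y(r, z) = (6 + z)/(4 + z)
(-95*E)*Y(6, -7) = (-95*(-1/3))*((6 - 7)/(4 - 7)) = 95*(-1/(-3))/3 = 95*(-1/3*(-1))/3 = (95/3)*(1/3) = 95/9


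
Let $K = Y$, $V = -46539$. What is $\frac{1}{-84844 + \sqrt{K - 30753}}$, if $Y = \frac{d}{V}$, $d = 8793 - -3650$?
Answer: $- \frac{1974277458}{167506312259707} - \frac{3 i \sqrt{7400871249010}}{335012624519414} \approx -1.1786 \cdot 10^{-5} - 2.4361 \cdot 10^{-8} i$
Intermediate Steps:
$d = 12443$ ($d = 8793 + 3650 = 12443$)
$Y = - \frac{12443}{46539}$ ($Y = \frac{12443}{-46539} = 12443 \left(- \frac{1}{46539}\right) = - \frac{12443}{46539} \approx -0.26737$)
$K = - \frac{12443}{46539} \approx -0.26737$
$\frac{1}{-84844 + \sqrt{K - 30753}} = \frac{1}{-84844 + \sqrt{- \frac{12443}{46539} - 30753}} = \frac{1}{-84844 + \sqrt{- \frac{1431226310}{46539}}} = \frac{1}{-84844 + \frac{i \sqrt{7400871249010}}{15513}}$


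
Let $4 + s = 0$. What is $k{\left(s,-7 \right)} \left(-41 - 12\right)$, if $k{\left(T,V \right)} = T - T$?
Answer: $0$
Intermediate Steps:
$s = -4$ ($s = -4 + 0 = -4$)
$k{\left(T,V \right)} = 0$
$k{\left(s,-7 \right)} \left(-41 - 12\right) = 0 \left(-41 - 12\right) = 0 \left(-53\right) = 0$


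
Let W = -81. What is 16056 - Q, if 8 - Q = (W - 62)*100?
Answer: 1748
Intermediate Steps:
Q = 14308 (Q = 8 - (-81 - 62)*100 = 8 - (-143)*100 = 8 - 1*(-14300) = 8 + 14300 = 14308)
16056 - Q = 16056 - 1*14308 = 16056 - 14308 = 1748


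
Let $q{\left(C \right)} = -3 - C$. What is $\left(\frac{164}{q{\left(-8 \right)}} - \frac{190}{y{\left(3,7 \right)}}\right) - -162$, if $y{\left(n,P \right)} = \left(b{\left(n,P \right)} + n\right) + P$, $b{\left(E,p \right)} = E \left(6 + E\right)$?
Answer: $\frac{35088}{185} \approx 189.66$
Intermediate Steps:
$y{\left(n,P \right)} = P + n + n \left(6 + n\right)$ ($y{\left(n,P \right)} = \left(n \left(6 + n\right) + n\right) + P = \left(n + n \left(6 + n\right)\right) + P = P + n + n \left(6 + n\right)$)
$\left(\frac{164}{q{\left(-8 \right)}} - \frac{190}{y{\left(3,7 \right)}}\right) - -162 = \left(\frac{164}{-3 - -8} - \frac{190}{7 + 3 + 3 \left(6 + 3\right)}\right) - -162 = \left(\frac{164}{-3 + 8} - \frac{190}{7 + 3 + 3 \cdot 9}\right) + 162 = \left(\frac{164}{5} - \frac{190}{7 + 3 + 27}\right) + 162 = \left(164 \cdot \frac{1}{5} - \frac{190}{37}\right) + 162 = \left(\frac{164}{5} - \frac{190}{37}\right) + 162 = \frac{5118}{185} + 162 = \frac{35088}{185}$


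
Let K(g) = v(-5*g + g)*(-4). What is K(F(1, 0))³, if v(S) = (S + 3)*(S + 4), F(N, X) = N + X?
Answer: 0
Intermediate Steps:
v(S) = (3 + S)*(4 + S)
K(g) = -48 - 64*g² + 112*g (K(g) = (12 + (-5*g + g)² + 7*(-5*g + g))*(-4) = (12 + (-4*g)² + 7*(-4*g))*(-4) = (12 + 16*g² - 28*g)*(-4) = (12 - 28*g + 16*g²)*(-4) = -48 - 64*g² + 112*g)
K(F(1, 0))³ = (-48 - 64*(1 + 0)² + 112*(1 + 0))³ = (-48 - 64*1² + 112*1)³ = (-48 - 64*1 + 112)³ = (-48 - 64 + 112)³ = 0³ = 0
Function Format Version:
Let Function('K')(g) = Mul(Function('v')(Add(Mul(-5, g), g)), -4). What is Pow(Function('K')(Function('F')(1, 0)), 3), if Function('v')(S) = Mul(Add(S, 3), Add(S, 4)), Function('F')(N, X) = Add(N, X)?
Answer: 0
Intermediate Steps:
Function('v')(S) = Mul(Add(3, S), Add(4, S))
Function('K')(g) = Add(-48, Mul(-64, Pow(g, 2)), Mul(112, g)) (Function('K')(g) = Mul(Add(12, Pow(Add(Mul(-5, g), g), 2), Mul(7, Add(Mul(-5, g), g))), -4) = Mul(Add(12, Pow(Mul(-4, g), 2), Mul(7, Mul(-4, g))), -4) = Mul(Add(12, Mul(16, Pow(g, 2)), Mul(-28, g)), -4) = Mul(Add(12, Mul(-28, g), Mul(16, Pow(g, 2))), -4) = Add(-48, Mul(-64, Pow(g, 2)), Mul(112, g)))
Pow(Function('K')(Function('F')(1, 0)), 3) = Pow(Add(-48, Mul(-64, Pow(Add(1, 0), 2)), Mul(112, Add(1, 0))), 3) = Pow(Add(-48, Mul(-64, Pow(1, 2)), Mul(112, 1)), 3) = Pow(Add(-48, Mul(-64, 1), 112), 3) = Pow(Add(-48, -64, 112), 3) = Pow(0, 3) = 0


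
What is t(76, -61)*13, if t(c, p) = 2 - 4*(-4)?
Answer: 234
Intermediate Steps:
t(c, p) = 18 (t(c, p) = 2 + 16 = 18)
t(76, -61)*13 = 18*13 = 234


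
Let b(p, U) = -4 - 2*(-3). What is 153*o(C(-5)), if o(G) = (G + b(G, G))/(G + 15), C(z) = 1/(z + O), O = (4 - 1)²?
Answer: 1377/61 ≈ 22.574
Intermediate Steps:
b(p, U) = 2 (b(p, U) = -4 + 6 = 2)
O = 9 (O = 3² = 9)
C(z) = 1/(9 + z) (C(z) = 1/(z + 9) = 1/(9 + z))
o(G) = (2 + G)/(15 + G) (o(G) = (G + 2)/(G + 15) = (2 + G)/(15 + G))
153*o(C(-5)) = 153*((2 + 1/(9 - 5))/(15 + 1/(9 - 5))) = 153*((2 + 1/4)/(15 + 1/4)) = 153*((2 + ¼)/(15 + ¼)) = 153*((9/4)/(61/4)) = 153*((4/61)*(9/4)) = 153*(9/61) = 1377/61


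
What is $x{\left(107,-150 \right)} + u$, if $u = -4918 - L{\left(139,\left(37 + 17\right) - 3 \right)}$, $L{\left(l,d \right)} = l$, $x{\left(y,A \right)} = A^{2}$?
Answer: $17443$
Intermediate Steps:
$u = -5057$ ($u = -4918 - 139 = -5057$)
$x{\left(107,-150 \right)} + u = \left(-150\right)^{2} - 5057 = 22500 - 5057 = 17443$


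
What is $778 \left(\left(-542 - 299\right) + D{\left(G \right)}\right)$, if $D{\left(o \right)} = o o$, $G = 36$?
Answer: $353990$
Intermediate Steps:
$D{\left(o \right)} = o^{2}$
$778 \left(\left(-542 - 299\right) + D{\left(G \right)}\right) = 778 \left(\left(-542 - 299\right) + 36^{2}\right) = 778 \left(\left(-542 - 299\right) + 1296\right) = 778 \left(-841 + 1296\right) = 778 \cdot 455 = 353990$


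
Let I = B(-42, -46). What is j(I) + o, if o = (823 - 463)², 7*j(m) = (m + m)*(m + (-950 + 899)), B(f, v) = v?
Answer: 916124/7 ≈ 1.3087e+5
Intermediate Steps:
I = -46
j(m) = 2*m*(-51 + m)/7 (j(m) = ((m + m)*(m + (-950 + 899)))/7 = ((2*m)*(m - 51))/7 = ((2*m)*(-51 + m))/7 = (2*m*(-51 + m))/7 = 2*m*(-51 + m)/7)
o = 129600 (o = 360² = 129600)
j(I) + o = (2/7)*(-46)*(-51 - 46) + 129600 = (2/7)*(-46)*(-97) + 129600 = 8924/7 + 129600 = 916124/7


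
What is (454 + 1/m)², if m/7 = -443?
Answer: 1982050069609/9616201 ≈ 2.0612e+5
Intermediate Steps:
m = -3101 (m = 7*(-443) = -3101)
(454 + 1/m)² = (454 + 1/(-3101))² = (454 - 1/3101)² = (1407853/3101)² = 1982050069609/9616201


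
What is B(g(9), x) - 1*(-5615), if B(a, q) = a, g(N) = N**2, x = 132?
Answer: 5696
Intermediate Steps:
B(g(9), x) - 1*(-5615) = 9**2 - 1*(-5615) = 81 + 5615 = 5696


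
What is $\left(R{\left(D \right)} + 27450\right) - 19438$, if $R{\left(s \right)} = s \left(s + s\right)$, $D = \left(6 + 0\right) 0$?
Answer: $8012$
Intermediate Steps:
$D = 0$ ($D = 6 \cdot 0 = 0$)
$R{\left(s \right)} = 2 s^{2}$ ($R{\left(s \right)} = s 2 s = 2 s^{2}$)
$\left(R{\left(D \right)} + 27450\right) - 19438 = \left(2 \cdot 0^{2} + 27450\right) - 19438 = \left(2 \cdot 0 + 27450\right) - 19438 = \left(0 + 27450\right) - 19438 = 27450 - 19438 = 8012$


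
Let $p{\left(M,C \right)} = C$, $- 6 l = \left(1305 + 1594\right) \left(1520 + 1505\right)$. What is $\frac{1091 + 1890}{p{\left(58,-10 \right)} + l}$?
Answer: $- \frac{17886}{8769535} \approx -0.0020396$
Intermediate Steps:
$l = - \frac{8769475}{6}$ ($l = - \frac{\left(1305 + 1594\right) \left(1520 + 1505\right)}{6} = - \frac{2899 \cdot 3025}{6} = \left(- \frac{1}{6}\right) 8769475 = - \frac{8769475}{6} \approx -1.4616 \cdot 10^{6}$)
$\frac{1091 + 1890}{p{\left(58,-10 \right)} + l} = \frac{1091 + 1890}{-10 - \frac{8769475}{6}} = \frac{2981}{- \frac{8769535}{6}} = 2981 \left(- \frac{6}{8769535}\right) = - \frac{17886}{8769535}$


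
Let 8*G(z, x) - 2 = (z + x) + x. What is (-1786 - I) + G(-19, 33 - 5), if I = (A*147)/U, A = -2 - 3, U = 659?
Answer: -9384211/5272 ≈ -1780.0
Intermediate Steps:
A = -5
I = -735/659 (I = -5*147/659 = -735*1/659 = -735/659 ≈ -1.1153)
G(z, x) = 1/4 + x/4 + z/8 (G(z, x) = 1/4 + ((z + x) + x)/8 = 1/4 + ((x + z) + x)/8 = 1/4 + (z + 2*x)/8 = 1/4 + (x/4 + z/8) = 1/4 + x/4 + z/8)
(-1786 - I) + G(-19, 33 - 5) = (-1786 - 1*(-735/659)) + (1/4 + (33 - 5)/4 + (1/8)*(-19)) = (-1786 + 735/659) + (1/4 + (1/4)*28 - 19/8) = -1176239/659 + (1/4 + 7 - 19/8) = -1176239/659 + 39/8 = -9384211/5272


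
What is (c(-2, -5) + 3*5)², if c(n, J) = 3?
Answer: 324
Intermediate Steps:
(c(-2, -5) + 3*5)² = (3 + 3*5)² = (3 + 15)² = 18² = 324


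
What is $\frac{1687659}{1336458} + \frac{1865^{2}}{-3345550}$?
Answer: $\frac{3325486468}{14903956873} \approx 0.22313$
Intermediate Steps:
$\frac{1687659}{1336458} + \frac{1865^{2}}{-3345550} = 1687659 \cdot \frac{1}{1336458} + 3478225 \left(- \frac{1}{3345550}\right) = \frac{562553}{445486} - \frac{139129}{133822} = \frac{3325486468}{14903956873}$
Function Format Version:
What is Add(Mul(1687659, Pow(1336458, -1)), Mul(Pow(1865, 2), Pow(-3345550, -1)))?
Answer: Rational(3325486468, 14903956873) ≈ 0.22313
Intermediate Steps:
Add(Mul(1687659, Pow(1336458, -1)), Mul(Pow(1865, 2), Pow(-3345550, -1))) = Add(Mul(1687659, Rational(1, 1336458)), Mul(3478225, Rational(-1, 3345550))) = Add(Rational(562553, 445486), Rational(-139129, 133822)) = Rational(3325486468, 14903956873)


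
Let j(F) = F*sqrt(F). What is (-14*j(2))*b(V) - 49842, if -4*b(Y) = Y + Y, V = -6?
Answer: -49842 - 84*sqrt(2) ≈ -49961.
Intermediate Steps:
j(F) = F**(3/2)
b(Y) = -Y/2 (b(Y) = -(Y + Y)/4 = -Y/2)
(-14*j(2))*b(V) - 49842 = (-28*sqrt(2))*(-1/2*(-6)) - 49842 = -28*sqrt(2)*3 - 49842 = -84*sqrt(2) - 49842 = -49842 - 84*sqrt(2)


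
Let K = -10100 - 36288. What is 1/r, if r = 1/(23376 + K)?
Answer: -23012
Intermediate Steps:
K = -46388
r = -1/23012 (r = 1/(23376 - 46388) = 1/(-23012) = -1/23012 ≈ -4.3456e-5)
1/r = 1/(-1/23012) = -23012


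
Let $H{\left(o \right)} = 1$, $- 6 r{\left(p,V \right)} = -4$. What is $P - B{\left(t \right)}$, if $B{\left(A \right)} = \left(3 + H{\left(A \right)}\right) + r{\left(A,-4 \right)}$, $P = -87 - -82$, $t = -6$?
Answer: $- \frac{29}{3} \approx -9.6667$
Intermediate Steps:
$r{\left(p,V \right)} = \frac{2}{3}$ ($r{\left(p,V \right)} = \left(- \frac{1}{6}\right) \left(-4\right) = \frac{2}{3}$)
$P = -5$ ($P = -87 + 82 = -5$)
$B{\left(A \right)} = \frac{14}{3}$ ($B{\left(A \right)} = \left(3 + 1\right) + \frac{2}{3} = 4 + \frac{2}{3} = \frac{14}{3}$)
$P - B{\left(t \right)} = -5 - \frac{14}{3} = - \frac{29}{3}$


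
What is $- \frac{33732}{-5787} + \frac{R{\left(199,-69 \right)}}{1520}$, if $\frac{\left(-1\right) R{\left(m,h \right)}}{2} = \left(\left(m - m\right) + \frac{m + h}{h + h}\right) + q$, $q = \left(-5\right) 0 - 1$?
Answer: $\frac{98315641}{16859460} \approx 5.8315$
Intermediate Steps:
$q = -1$ ($q = 0 - 1 = -1$)
$R{\left(m,h \right)} = 2 - \frac{h + m}{h}$ ($R{\left(m,h \right)} = - 2 \left(\left(\left(m - m\right) + \frac{m + h}{h + h}\right) - 1\right) = - 2 \left(\left(0 + \frac{h + m}{2 h}\right) - 1\right) = - 2 \left(\frac{h + m}{2 h} - 1\right) = - 2 \left(-1 + \frac{h + m}{2 h}\right) = 2 - \frac{h + m}{h}$)
$- \frac{33732}{-5787} + \frac{R{\left(199,-69 \right)}}{1520} = - \frac{33732}{-5787} + \frac{\frac{1}{-69} \left(-69 - 199\right)}{1520} = \left(-33732\right) \left(- \frac{1}{5787}\right) + - \frac{-69 - 199}{69} \cdot \frac{1}{1520} = \frac{3748}{643} + \left(- \frac{1}{69}\right) \left(-268\right) \frac{1}{1520} = \frac{3748}{643} + \frac{268}{69} \cdot \frac{1}{1520} = \frac{3748}{643} + \frac{67}{26220} = \frac{98315641}{16859460}$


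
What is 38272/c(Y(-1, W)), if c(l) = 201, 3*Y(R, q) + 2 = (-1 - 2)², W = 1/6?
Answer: 38272/201 ≈ 190.41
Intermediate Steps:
W = ⅙ ≈ 0.16667
Y(R, q) = 7/3 (Y(R, q) = -⅔ + (-1 - 2)²/3 = -⅔ + (⅓)*(-3)² = -⅔ + (⅓)*9 = -⅔ + 3 = 7/3)
38272/c(Y(-1, W)) = 38272/201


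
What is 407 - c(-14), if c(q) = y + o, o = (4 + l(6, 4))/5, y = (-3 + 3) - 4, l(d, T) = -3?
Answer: 2054/5 ≈ 410.80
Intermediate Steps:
y = -4 (y = 0 - 4 = -4)
o = ⅕ (o = (4 - 3)/5 = (⅕)*1 = ⅕ ≈ 0.20000)
c(q) = -19/5 (c(q) = -4 + ⅕ = -19/5)
407 - c(-14) = 407 - 1*(-19/5) = 407 + 19/5 = 2054/5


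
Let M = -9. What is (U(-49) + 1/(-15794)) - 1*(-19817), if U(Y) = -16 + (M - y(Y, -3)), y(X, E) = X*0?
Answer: 312594847/15794 ≈ 19792.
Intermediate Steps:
y(X, E) = 0
U(Y) = -25 (U(Y) = -16 + (-9 - 1*0) = -16 + (-9 + 0) = -16 - 9 = -25)
(U(-49) + 1/(-15794)) - 1*(-19817) = (-25 + 1/(-15794)) - 1*(-19817) = (-25 - 1/15794) + 19817 = -394851/15794 + 19817 = 312594847/15794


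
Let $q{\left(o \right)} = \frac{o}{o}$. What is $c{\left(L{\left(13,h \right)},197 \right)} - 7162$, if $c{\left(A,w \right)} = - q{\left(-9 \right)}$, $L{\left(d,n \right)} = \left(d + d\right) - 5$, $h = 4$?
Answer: $-7163$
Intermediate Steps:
$L{\left(d,n \right)} = -5 + 2 d$ ($L{\left(d,n \right)} = 2 d - 5 = -5 + 2 d$)
$q{\left(o \right)} = 1$
$c{\left(A,w \right)} = -1$ ($c{\left(A,w \right)} = \left(-1\right) 1 = -1$)
$c{\left(L{\left(13,h \right)},197 \right)} - 7162 = -1 - 7162 = -7163$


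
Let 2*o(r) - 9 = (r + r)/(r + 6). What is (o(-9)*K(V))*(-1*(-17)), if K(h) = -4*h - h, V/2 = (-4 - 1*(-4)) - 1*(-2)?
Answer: -2550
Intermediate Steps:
V = 4 (V = 2*((-4 - 1*(-4)) - 1*(-2)) = 2*((-4 + 4) + 2) = 2*(0 + 2) = 2*2 = 4)
K(h) = -5*h
o(r) = 9/2 + r/(6 + r) (o(r) = 9/2 + ((r + r)/(r + 6))/2 = 9/2 + ((2*r)/(6 + r))/2 = 9/2 + (2*r/(6 + r))/2 = 9/2 + r/(6 + r))
(o(-9)*K(V))*(-1*(-17)) = (((54 + 11*(-9))/(2*(6 - 9)))*(-5*4))*(-1*(-17)) = (((1/2)*(54 - 99)/(-3))*(-20))*17 = (((1/2)*(-1/3)*(-45))*(-20))*17 = ((15/2)*(-20))*17 = -150*17 = -2550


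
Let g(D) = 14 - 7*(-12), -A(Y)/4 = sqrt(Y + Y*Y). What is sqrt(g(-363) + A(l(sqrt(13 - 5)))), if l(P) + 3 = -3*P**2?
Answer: sqrt(98 - 12*sqrt(78)) ≈ 2.8251*I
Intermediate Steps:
l(P) = -3 - 3*P**2
A(Y) = -4*sqrt(Y + Y**2) (A(Y) = -4*sqrt(Y + Y*Y) = -4*sqrt(Y + Y**2))
g(D) = 98 (g(D) = 14 + 84 = 98)
sqrt(g(-363) + A(l(sqrt(13 - 5)))) = sqrt(98 - 4*sqrt(2 + 24)*sqrt(3 + 3*(sqrt(13 - 5))**2)) = sqrt(98 - 4*sqrt(2 + 24)*sqrt(3 + 3*(sqrt(8))**2)) = sqrt(98 - 4*sqrt(2 + 24)*sqrt(3 + 3*(2*sqrt(2))**2)) = sqrt(98 - 4*3*sqrt(78)) = sqrt(98 - 12*sqrt(78))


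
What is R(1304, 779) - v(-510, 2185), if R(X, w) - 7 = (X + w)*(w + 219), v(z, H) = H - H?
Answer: 2078841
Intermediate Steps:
v(z, H) = 0
R(X, w) = 7 + (219 + w)*(X + w) (R(X, w) = 7 + (X + w)*(w + 219) = 7 + (X + w)*(219 + w) = 7 + (219 + w)*(X + w))
R(1304, 779) - v(-510, 2185) = (7 + 779² + 219*1304 + 219*779 + 1304*779) - 1*0 = (7 + 606841 + 285576 + 170601 + 1015816) + 0 = 2078841 + 0 = 2078841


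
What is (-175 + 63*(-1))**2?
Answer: 56644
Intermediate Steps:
(-175 + 63*(-1))**2 = (-175 - 63)**2 = (-238)**2 = 56644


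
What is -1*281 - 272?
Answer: -553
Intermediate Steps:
-1*281 - 272 = -281 - 272 = -553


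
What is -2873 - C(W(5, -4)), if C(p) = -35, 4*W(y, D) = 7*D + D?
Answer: -2838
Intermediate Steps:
W(y, D) = 2*D (W(y, D) = (7*D + D)/4 = (8*D)/4 = 2*D)
-2873 - C(W(5, -4)) = -2873 - 1*(-35) = -2873 + 35 = -2838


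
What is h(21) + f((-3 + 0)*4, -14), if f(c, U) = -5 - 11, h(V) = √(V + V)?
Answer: -16 + √42 ≈ -9.5193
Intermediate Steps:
h(V) = √2*√V (h(V) = √(2*V) = √2*√V)
f(c, U) = -16
h(21) + f((-3 + 0)*4, -14) = √2*√21 - 16 = √42 - 16 = -16 + √42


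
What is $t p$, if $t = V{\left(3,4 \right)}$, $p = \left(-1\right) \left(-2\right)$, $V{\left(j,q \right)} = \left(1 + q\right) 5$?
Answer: $50$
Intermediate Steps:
$V{\left(j,q \right)} = 5 + 5 q$
$p = 2$
$t = 25$ ($t = 5 + 5 \cdot 4 = 5 + 20 = 25$)
$t p = 25 \cdot 2 = 50$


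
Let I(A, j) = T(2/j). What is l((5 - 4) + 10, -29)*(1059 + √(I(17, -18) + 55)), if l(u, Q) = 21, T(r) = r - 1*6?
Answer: 22239 + 14*√110 ≈ 22386.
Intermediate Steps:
T(r) = -6 + r (T(r) = r - 6 = -6 + r)
I(A, j) = -6 + 2/j
l((5 - 4) + 10, -29)*(1059 + √(I(17, -18) + 55)) = 21*(1059 + √((-6 + 2/(-18)) + 55)) = 21*(1059 + √((-6 + 2*(-1/18)) + 55)) = 21*(1059 + √((-6 - ⅑) + 55)) = 21*(1059 + √(-55/9 + 55)) = 21*(1059 + √(440/9)) = 21*(1059 + 2*√110/3) = 22239 + 14*√110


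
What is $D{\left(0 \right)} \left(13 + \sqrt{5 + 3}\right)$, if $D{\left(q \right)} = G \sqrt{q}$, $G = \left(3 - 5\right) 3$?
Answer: $0$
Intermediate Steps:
$G = -6$ ($G = \left(3 - 5\right) 3 = \left(-2\right) 3 = -6$)
$D{\left(q \right)} = - 6 \sqrt{q}$
$D{\left(0 \right)} \left(13 + \sqrt{5 + 3}\right) = - 6 \sqrt{0} \left(13 + \sqrt{5 + 3}\right) = \left(-6\right) 0 \left(13 + \sqrt{8}\right) = 0 \left(13 + 2 \sqrt{2}\right) = 0$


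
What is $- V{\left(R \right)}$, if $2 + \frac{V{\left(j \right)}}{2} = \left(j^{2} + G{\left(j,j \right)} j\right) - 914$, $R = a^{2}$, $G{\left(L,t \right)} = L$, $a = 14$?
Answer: $-151832$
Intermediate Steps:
$R = 196$ ($R = 14^{2} = 196$)
$V{\left(j \right)} = -1832 + 4 j^{2}$ ($V{\left(j \right)} = -4 + 2 \left(\left(j^{2} + j j\right) - 914\right) = -4 + 2 \left(\left(j^{2} + j^{2}\right) - 914\right) = -4 + 2 \left(2 j^{2} - 914\right) = -4 + 2 \left(-914 + 2 j^{2}\right) = -4 + \left(-1828 + 4 j^{2}\right) = -1832 + 4 j^{2}$)
$- V{\left(R \right)} = - (-1832 + 4 \cdot 196^{2}) = - (-1832 + 4 \cdot 38416) = - (-1832 + 153664) = \left(-1\right) 151832 = -151832$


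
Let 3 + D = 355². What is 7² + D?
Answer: 126071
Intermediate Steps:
D = 126022 (D = -3 + 355² = -3 + 126025 = 126022)
7² + D = 7² + 126022 = 49 + 126022 = 126071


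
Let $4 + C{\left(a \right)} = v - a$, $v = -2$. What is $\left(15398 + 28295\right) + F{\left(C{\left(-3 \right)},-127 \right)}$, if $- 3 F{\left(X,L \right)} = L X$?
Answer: $43566$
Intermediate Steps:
$C{\left(a \right)} = -6 - a$ ($C{\left(a \right)} = -4 - \left(2 + a\right) = -6 - a$)
$F{\left(X,L \right)} = - \frac{L X}{3}$
$\left(15398 + 28295\right) + F{\left(C{\left(-3 \right)},-127 \right)} = \left(15398 + 28295\right) - - \frac{127 \left(-6 - -3\right)}{3} = 43693 - - \frac{127 \left(-6 + 3\right)}{3} = 43693 - \left(- \frac{127}{3}\right) \left(-3\right) = 43693 - 127 = 43566$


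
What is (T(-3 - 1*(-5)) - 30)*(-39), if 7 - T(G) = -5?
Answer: 702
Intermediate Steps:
T(G) = 12 (T(G) = 7 - 1*(-5) = 7 + 5 = 12)
(T(-3 - 1*(-5)) - 30)*(-39) = (12 - 30)*(-39) = -18*(-39) = 702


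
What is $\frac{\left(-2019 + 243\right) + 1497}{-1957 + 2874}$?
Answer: $- \frac{279}{917} \approx -0.30425$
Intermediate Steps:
$\frac{\left(-2019 + 243\right) + 1497}{-1957 + 2874} = \frac{-1776 + 1497}{917} = \left(-279\right) \frac{1}{917} = - \frac{279}{917}$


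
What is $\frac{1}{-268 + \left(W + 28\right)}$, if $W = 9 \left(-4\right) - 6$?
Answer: $- \frac{1}{282} \approx -0.0035461$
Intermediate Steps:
$W = -42$ ($W = -36 - 6 = -42$)
$\frac{1}{-268 + \left(W + 28\right)} = \frac{1}{-268 + \left(-42 + 28\right)} = \frac{1}{-268 - 14} = \frac{1}{-282} = - \frac{1}{282}$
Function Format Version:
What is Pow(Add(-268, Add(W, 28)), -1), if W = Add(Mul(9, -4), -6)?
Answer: Rational(-1, 282) ≈ -0.0035461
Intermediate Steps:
W = -42 (W = Add(-36, -6) = -42)
Pow(Add(-268, Add(W, 28)), -1) = Pow(Add(-268, Add(-42, 28)), -1) = Pow(Add(-268, -14), -1) = Pow(-282, -1) = Rational(-1, 282)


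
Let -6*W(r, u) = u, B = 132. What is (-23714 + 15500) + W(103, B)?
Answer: -8236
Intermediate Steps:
W(r, u) = -u/6
(-23714 + 15500) + W(103, B) = (-23714 + 15500) - 1/6*132 = -8214 - 22 = -8236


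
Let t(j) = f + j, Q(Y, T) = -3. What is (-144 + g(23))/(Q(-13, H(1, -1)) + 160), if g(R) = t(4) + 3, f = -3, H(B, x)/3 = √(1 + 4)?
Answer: -140/157 ≈ -0.89172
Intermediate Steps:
H(B, x) = 3*√5 (H(B, x) = 3*√(1 + 4) = 3*√5)
t(j) = -3 + j
g(R) = 4 (g(R) = (-3 + 4) + 3 = 1 + 3 = 4)
(-144 + g(23))/(Q(-13, H(1, -1)) + 160) = (-144 + 4)/(-3 + 160) = -140/157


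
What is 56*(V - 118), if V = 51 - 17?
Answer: -4704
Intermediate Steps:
V = 34
56*(V - 118) = 56*(34 - 118) = 56*(-84) = -4704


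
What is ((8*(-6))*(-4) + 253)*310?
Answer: 137950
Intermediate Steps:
((8*(-6))*(-4) + 253)*310 = (-48*(-4) + 253)*310 = (192 + 253)*310 = 445*310 = 137950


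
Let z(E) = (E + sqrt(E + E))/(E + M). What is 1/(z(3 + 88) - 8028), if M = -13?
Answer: -3756558/30153264959 - 6*sqrt(182)/30153264959 ≈ -0.00012458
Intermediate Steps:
z(E) = (E + sqrt(2)*sqrt(E))/(-13 + E) (z(E) = (E + sqrt(E + E))/(E - 13) = (E + sqrt(2*E))/(-13 + E) = (E + sqrt(2)*sqrt(E))/(-13 + E))
1/(z(3 + 88) - 8028) = 1/(((3 + 88) + sqrt(2)*sqrt(3 + 88))/(-13 + (3 + 88)) - 8028) = 1/((91 + sqrt(2)*sqrt(91))/(-13 + 91) - 8028) = 1/((91 + sqrt(182))/78 - 8028) = 1/((7/6 + sqrt(182)/78) - 8028) = 1/(-48161/6 + sqrt(182)/78)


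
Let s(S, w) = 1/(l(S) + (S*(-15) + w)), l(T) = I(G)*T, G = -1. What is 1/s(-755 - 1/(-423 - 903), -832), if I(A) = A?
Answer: 7457416/663 ≈ 11248.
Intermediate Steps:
l(T) = -T
s(S, w) = 1/(w - 16*S) (s(S, w) = 1/(-S + (S*(-15) + w)) = 1/(-S + (-15*S + w)) = 1/(-S + (w - 15*S)) = 1/(w - 16*S))
1/s(-755 - 1/(-423 - 903), -832) = 1/(1/(-832 - 16*(-755 - 1/(-423 - 903)))) = 1/(1/(-832 - 16*(-755 - 1/(-1326)))) = 1/(1/(-832 - 16*(-755 - 1*(-1/1326)))) = 1/(1/(-832 - 16*(-755 + 1/1326))) = 1/(1/(-832 - 16*(-1001129/1326))) = 1/(1/(-832 + 8009032/663)) = 1/(1/(7457416/663)) = 1/(663/7457416) = 7457416/663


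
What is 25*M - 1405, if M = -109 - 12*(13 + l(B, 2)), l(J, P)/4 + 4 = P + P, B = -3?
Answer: -8030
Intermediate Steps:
l(J, P) = -16 + 8*P (l(J, P) = -16 + 4*(P + P) = -16 + 4*(2*P) = -16 + 8*P)
M = -265 (M = -109 - 12*(13 + (-16 + 8*2)) = -109 - 12*(13 + (-16 + 16)) = -109 - 12*(13 + 0) = -109 - 12*13 = -109 - 156 = -265)
25*M - 1405 = 25*(-265) - 1405 = -6625 - 1405 = -8030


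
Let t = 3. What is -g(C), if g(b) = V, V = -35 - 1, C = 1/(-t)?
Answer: 36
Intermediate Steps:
C = -⅓ (C = 1/(-1*3) = 1/(-3) = -⅓ ≈ -0.33333)
V = -36
g(b) = -36
-g(C) = -1*(-36) = 36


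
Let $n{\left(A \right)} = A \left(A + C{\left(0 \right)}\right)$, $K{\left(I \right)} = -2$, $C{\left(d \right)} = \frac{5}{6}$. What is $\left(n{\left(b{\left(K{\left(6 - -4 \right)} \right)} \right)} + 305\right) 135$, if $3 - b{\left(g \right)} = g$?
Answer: $\frac{90225}{2} \approx 45113.0$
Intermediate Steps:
$C{\left(d \right)} = \frac{5}{6}$ ($C{\left(d \right)} = 5 \cdot \frac{1}{6} = \frac{5}{6}$)
$b{\left(g \right)} = 3 - g$
$n{\left(A \right)} = A \left(\frac{5}{6} + A\right)$ ($n{\left(A \right)} = A \left(A + \frac{5}{6}\right) = A \left(\frac{5}{6} + A\right)$)
$\left(n{\left(b{\left(K{\left(6 - -4 \right)} \right)} \right)} + 305\right) 135 = \left(\frac{\left(3 - -2\right) \left(5 + 6 \left(3 - -2\right)\right)}{6} + 305\right) 135 = \left(\frac{\left(3 + 2\right) \left(5 + 6 \left(3 + 2\right)\right)}{6} + 305\right) 135 = \left(\frac{1}{6} \cdot 5 \left(5 + 6 \cdot 5\right) + 305\right) 135 = \left(\frac{1}{6} \cdot 5 \left(5 + 30\right) + 305\right) 135 = \left(\frac{1}{6} \cdot 5 \cdot 35 + 305\right) 135 = \left(\frac{175}{6} + 305\right) 135 = \frac{2005}{6} \cdot 135 = \frac{90225}{2}$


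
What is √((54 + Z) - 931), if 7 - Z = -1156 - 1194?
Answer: 2*√370 ≈ 38.471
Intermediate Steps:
Z = 2357 (Z = 7 - (-1156 - 1194) = 7 - 1*(-2350) = 7 + 2350 = 2357)
√((54 + Z) - 931) = √((54 + 2357) - 931) = √(2411 - 931) = √1480 = 2*√370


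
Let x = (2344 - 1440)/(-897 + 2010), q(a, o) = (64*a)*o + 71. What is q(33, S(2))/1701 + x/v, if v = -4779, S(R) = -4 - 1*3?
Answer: -46008455/5319027 ≈ -8.6498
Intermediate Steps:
S(R) = -7 (S(R) = -4 - 3 = -7)
q(a, o) = 71 + 64*a*o (q(a, o) = 64*a*o + 71 = 71 + 64*a*o)
x = 904/1113 ≈ 0.81222
q(33, S(2))/1701 + x/v = (71 + 64*33*(-7))/1701 + (904/1113)/(-4779) = (71 - 14784)*(1/1701) + (904/1113)*(-1/4779) = -14713*1/1701 - 904/5319027 = -14713/1701 - 904/5319027 = -46008455/5319027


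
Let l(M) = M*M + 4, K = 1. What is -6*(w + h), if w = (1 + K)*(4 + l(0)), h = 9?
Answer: -150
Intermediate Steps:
l(M) = 4 + M**2 (l(M) = M**2 + 4 = 4 + M**2)
w = 16 (w = (1 + 1)*(4 + (4 + 0**2)) = 2*(4 + (4 + 0)) = 2*(4 + 4) = 2*8 = 16)
-6*(w + h) = -6*(16 + 9) = -6*25 = -150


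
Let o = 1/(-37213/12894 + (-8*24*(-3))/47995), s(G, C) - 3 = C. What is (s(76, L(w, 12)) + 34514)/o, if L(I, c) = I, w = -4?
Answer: -61385201132383/618847530 ≈ -99193.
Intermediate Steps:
s(G, C) = 3 + C
o = -618847530/1778610991 (o = 1/(-37213*1/12894 - 192*(-3)*(1/47995)) = 1/(-37213/12894 + 576*(1/47995)) = 1/(-37213/12894 + 576/47995) = 1/(-1778610991/618847530) = -618847530/1778610991 ≈ -0.34794)
(s(76, L(w, 12)) + 34514)/o = ((3 - 4) + 34514)/(-618847530/1778610991) = (-1 + 34514)*(-1778610991/618847530) = 34513*(-1778610991/618847530) = -61385201132383/618847530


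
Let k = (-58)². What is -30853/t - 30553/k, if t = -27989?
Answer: -751358425/94154996 ≈ -7.9800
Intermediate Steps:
k = 3364
-30853/t - 30553/k = -30853/(-27989) - 30553/3364 = -30853*(-1/27989) - 30553*1/3364 = 30853/27989 - 30553/3364 = -751358425/94154996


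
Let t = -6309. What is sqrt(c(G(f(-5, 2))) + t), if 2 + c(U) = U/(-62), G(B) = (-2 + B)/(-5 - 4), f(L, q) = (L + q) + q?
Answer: I*sqrt(218335542)/186 ≈ 79.442*I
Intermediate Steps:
f(L, q) = L + 2*q
G(B) = 2/9 - B/9 (G(B) = (-2 + B)/(-9) = (-2 + B)*(-1/9) = 2/9 - B/9)
c(U) = -2 - U/62 (c(U) = -2 + U/(-62) = -2 + U*(-1/62) = -2 - U/62)
sqrt(c(G(f(-5, 2))) + t) = sqrt((-2 - (2/9 - (-5 + 2*2)/9)/62) - 6309) = sqrt((-2 - (2/9 - (-5 + 4)/9)/62) - 6309) = sqrt((-2 - (2/9 - 1/9*(-1))/62) - 6309) = sqrt((-2 - (2/9 + 1/9)/62) - 6309) = sqrt((-2 - 1/62*1/3) - 6309) = sqrt((-2 - 1/186) - 6309) = sqrt(-373/186 - 6309) = sqrt(-1173847/186) = I*sqrt(218335542)/186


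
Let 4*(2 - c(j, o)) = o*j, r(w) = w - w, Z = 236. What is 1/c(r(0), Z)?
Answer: ½ ≈ 0.50000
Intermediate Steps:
r(w) = 0
c(j, o) = 2 - j*o/4 (c(j, o) = 2 - o*j/4 = 2 - j*o/4)
1/c(r(0), Z) = 1/(2 - ¼*0*236) = 1/(2 + 0) = 1/2 = ½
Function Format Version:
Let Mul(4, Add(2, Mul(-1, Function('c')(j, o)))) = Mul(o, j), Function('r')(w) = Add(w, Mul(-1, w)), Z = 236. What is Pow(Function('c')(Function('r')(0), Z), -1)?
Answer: Rational(1, 2) ≈ 0.50000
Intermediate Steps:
Function('r')(w) = 0
Function('c')(j, o) = Add(2, Mul(Rational(-1, 4), j, o)) (Function('c')(j, o) = Add(2, Mul(Rational(-1, 4), Mul(o, j))) = Add(2, Mul(Rational(-1, 4), Mul(j, o))) = Add(2, Mul(Rational(-1, 4), j, o)))
Pow(Function('c')(Function('r')(0), Z), -1) = Pow(Add(2, Mul(Rational(-1, 4), 0, 236)), -1) = Pow(Add(2, 0), -1) = Pow(2, -1) = Rational(1, 2)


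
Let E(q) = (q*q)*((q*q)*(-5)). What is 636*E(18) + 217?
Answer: -333823463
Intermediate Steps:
E(q) = -5*q⁴ (E(q) = q²*(q²*(-5)) = q²*(-5*q²) = -5*q⁴)
636*E(18) + 217 = 636*(-5*18⁴) + 217 = 636*(-5*104976) + 217 = 636*(-524880) + 217 = -333823680 + 217 = -333823463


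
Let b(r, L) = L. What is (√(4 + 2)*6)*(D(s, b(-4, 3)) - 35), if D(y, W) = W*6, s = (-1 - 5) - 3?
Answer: -102*√6 ≈ -249.85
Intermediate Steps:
s = -9 (s = -6 - 3 = -9)
D(y, W) = 6*W
(√(4 + 2)*6)*(D(s, b(-4, 3)) - 35) = (√(4 + 2)*6)*(6*3 - 35) = (√6*6)*(18 - 35) = (6*√6)*(-17) = -102*√6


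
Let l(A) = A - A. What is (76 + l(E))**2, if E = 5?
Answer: 5776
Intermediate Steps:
l(A) = 0
(76 + l(E))**2 = (76 + 0)**2 = 76**2 = 5776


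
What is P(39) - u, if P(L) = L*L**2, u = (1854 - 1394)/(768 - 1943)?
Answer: 13940057/235 ≈ 59319.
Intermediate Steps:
u = -92/235 (u = 460/(-1175) = 460*(-1/1175) = -92/235 ≈ -0.39149)
P(L) = L**3
P(39) - u = 39**3 - 1*(-92/235) = 59319 + 92/235 = 13940057/235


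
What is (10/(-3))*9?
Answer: -30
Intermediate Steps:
(10/(-3))*9 = -⅓*10*9 = -10/3*9 = -30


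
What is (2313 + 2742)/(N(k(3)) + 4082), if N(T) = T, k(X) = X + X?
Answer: 5055/4088 ≈ 1.2365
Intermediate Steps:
k(X) = 2*X
(2313 + 2742)/(N(k(3)) + 4082) = (2313 + 2742)/(2*3 + 4082) = 5055/(6 + 4082) = 5055/4088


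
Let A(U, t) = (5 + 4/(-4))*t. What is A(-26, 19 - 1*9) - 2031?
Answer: -1991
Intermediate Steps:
A(U, t) = 4*t (A(U, t) = (5 + 4*(-¼))*t = (5 - 1)*t = 4*t)
A(-26, 19 - 1*9) - 2031 = 4*(19 - 1*9) - 2031 = 4*(19 - 9) - 2031 = 4*10 - 2031 = 40 - 2031 = -1991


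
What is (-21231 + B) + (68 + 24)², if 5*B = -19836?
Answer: -83671/5 ≈ -16734.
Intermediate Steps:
B = -19836/5 (B = (⅕)*(-19836) = -19836/5 ≈ -3967.2)
(-21231 + B) + (68 + 24)² = (-21231 - 19836/5) + (68 + 24)² = -125991/5 + 92² = -125991/5 + 8464 = -83671/5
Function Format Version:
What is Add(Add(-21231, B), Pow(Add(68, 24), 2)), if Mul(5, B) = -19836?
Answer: Rational(-83671, 5) ≈ -16734.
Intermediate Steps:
B = Rational(-19836, 5) (B = Mul(Rational(1, 5), -19836) = Rational(-19836, 5) ≈ -3967.2)
Add(Add(-21231, B), Pow(Add(68, 24), 2)) = Add(Add(-21231, Rational(-19836, 5)), Pow(Add(68, 24), 2)) = Add(Rational(-125991, 5), Pow(92, 2)) = Add(Rational(-125991, 5), 8464) = Rational(-83671, 5)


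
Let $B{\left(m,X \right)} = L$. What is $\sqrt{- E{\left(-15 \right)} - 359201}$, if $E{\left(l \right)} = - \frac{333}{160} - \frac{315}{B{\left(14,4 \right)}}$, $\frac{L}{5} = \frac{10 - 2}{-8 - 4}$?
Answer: $\frac{7 i \sqrt{11732030}}{40} \approx 599.41 i$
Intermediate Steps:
$L = - \frac{10}{3}$ ($L = 5 \frac{10 - 2}{-8 - 4} = 5 \frac{8}{-12} = 5 \cdot 8 \left(- \frac{1}{12}\right) = 5 \left(- \frac{2}{3}\right) = - \frac{10}{3} \approx -3.3333$)
$B{\left(m,X \right)} = - \frac{10}{3}$
$E{\left(l \right)} = \frac{14787}{160}$ ($E{\left(l \right)} = - \frac{333}{160} - \frac{315}{- \frac{10}{3}} = \left(-333\right) \frac{1}{160} - - \frac{189}{2} = - \frac{333}{160} + \frac{189}{2} = \frac{14787}{160}$)
$\sqrt{- E{\left(-15 \right)} - 359201} = \sqrt{\left(-1\right) \frac{14787}{160} - 359201} = \sqrt{- \frac{14787}{160} - 359201} = \sqrt{- \frac{57486947}{160}} = \frac{7 i \sqrt{11732030}}{40}$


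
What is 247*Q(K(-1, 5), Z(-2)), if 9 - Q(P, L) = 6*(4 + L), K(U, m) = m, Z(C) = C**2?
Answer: -9633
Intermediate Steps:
Q(P, L) = -15 - 6*L (Q(P, L) = 9 - 6*(4 + L) = 9 - (24 + 6*L) = 9 + (-24 - 6*L) = -15 - 6*L)
247*Q(K(-1, 5), Z(-2)) = 247*(-15 - 6*(-2)**2) = 247*(-15 - 6*4) = 247*(-15 - 24) = 247*(-39) = -9633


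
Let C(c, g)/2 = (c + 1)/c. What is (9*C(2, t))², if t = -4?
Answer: 729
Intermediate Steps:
C(c, g) = 2*(1 + c)/c (C(c, g) = 2*((c + 1)/c) = 2*((1 + c)/c) = 2*(1 + c)/c)
(9*C(2, t))² = (9*(2 + 2/2))² = (9*(2 + 2*(½)))² = (9*(2 + 1))² = (9*3)² = 27² = 729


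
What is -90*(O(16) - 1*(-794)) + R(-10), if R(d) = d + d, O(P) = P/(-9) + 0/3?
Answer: -71320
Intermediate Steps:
O(P) = -P/9 (O(P) = P*(-⅑) + 0*(⅓) = -P/9 + 0 = -P/9)
R(d) = 2*d
-90*(O(16) - 1*(-794)) + R(-10) = -90*(-⅑*16 - 1*(-794)) + 2*(-10) = -90*(-16/9 + 794) - 20 = -90*7130/9 - 20 = -71300 - 20 = -71320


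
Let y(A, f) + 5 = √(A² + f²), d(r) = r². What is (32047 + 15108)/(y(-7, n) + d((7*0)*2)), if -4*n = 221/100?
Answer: 37724000000/3888841 + 18862000*√7888841/3888841 ≈ 23324.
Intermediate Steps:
n = -221/400 (n = -221/(4*100) = -¼*221/100 = -221/400 ≈ -0.55250)
y(A, f) = -5 + √(A² + f²)
(32047 + 15108)/(y(-7, n) + d((7*0)*2)) = (32047 + 15108)/((-5 + √((-7)² + (-221/400)²)) + ((7*0)*2)²) = 47155/((-5 + √(49 + 48841/160000)) + (0*2)²) = 47155/((-5 + √(7888841/160000)) + 0²) = 47155/((-5 + √7888841/400) + 0) = 47155/(-5 + √7888841/400)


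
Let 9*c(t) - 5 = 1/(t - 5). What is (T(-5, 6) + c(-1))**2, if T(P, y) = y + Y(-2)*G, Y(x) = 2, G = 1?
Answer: 212521/2916 ≈ 72.881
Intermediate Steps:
c(t) = 5/9 + 1/(9*(-5 + t)) (c(t) = 5/9 + 1/(9*(t - 5)) = 5/9 + 1/(9*(-5 + t)))
T(P, y) = 2 + y (T(P, y) = y + 2*1 = y + 2 = 2 + y)
(T(-5, 6) + c(-1))**2 = ((2 + 6) + (-24 + 5*(-1))/(9*(-5 - 1)))**2 = (8 + (1/9)*(-24 - 5)/(-6))**2 = (8 + (1/9)*(-1/6)*(-29))**2 = (8 + 29/54)**2 = (461/54)**2 = 212521/2916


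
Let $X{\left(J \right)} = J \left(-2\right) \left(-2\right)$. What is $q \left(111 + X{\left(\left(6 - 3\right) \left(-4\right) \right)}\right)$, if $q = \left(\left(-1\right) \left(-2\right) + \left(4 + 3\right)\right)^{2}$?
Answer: $5103$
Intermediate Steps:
$q = 81$ ($q = \left(2 + 7\right)^{2} = 9^{2} = 81$)
$X{\left(J \right)} = 4 J$ ($X{\left(J \right)} = - 2 J \left(-2\right) = 4 J$)
$q \left(111 + X{\left(\left(6 - 3\right) \left(-4\right) \right)}\right) = 81 \left(111 + 4 \left(6 - 3\right) \left(-4\right)\right) = 81 \left(111 + 4 \cdot 3 \left(-4\right)\right) = 81 \left(111 + 4 \left(-12\right)\right) = 81 \left(111 - 48\right) = 81 \cdot 63 = 5103$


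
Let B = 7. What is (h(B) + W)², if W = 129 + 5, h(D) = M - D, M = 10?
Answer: 18769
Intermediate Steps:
h(D) = 10 - D
W = 134
(h(B) + W)² = ((10 - 1*7) + 134)² = ((10 - 7) + 134)² = (3 + 134)² = 137² = 18769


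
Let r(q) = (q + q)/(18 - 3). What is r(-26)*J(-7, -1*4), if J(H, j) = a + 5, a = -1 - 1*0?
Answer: -208/15 ≈ -13.867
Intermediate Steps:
a = -1 (a = -1 + 0 = -1)
r(q) = 2*q/15 (r(q) = (2*q)/15 = (2*q)*(1/15) = 2*q/15)
J(H, j) = 4 (J(H, j) = -1 + 5 = 4)
r(-26)*J(-7, -1*4) = ((2/15)*(-26))*4 = -52/15*4 = -208/15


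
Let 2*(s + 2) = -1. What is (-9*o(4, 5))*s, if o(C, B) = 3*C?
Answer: 270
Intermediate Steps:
s = -5/2 (s = -2 + (1/2)*(-1) = -2 - 1/2 = -5/2 ≈ -2.5000)
(-9*o(4, 5))*s = -27*4*(-5/2) = -9*12*(-5/2) = -108*(-5/2) = 270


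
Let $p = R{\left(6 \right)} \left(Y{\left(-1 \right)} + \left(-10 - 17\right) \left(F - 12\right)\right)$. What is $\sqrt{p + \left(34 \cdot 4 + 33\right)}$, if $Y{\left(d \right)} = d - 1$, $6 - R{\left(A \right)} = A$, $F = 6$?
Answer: $13$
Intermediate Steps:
$R{\left(A \right)} = 6 - A$
$Y{\left(d \right)} = -1 + d$
$p = 0$ ($p = \left(6 - 6\right) \left(\left(-1 - 1\right) + \left(-10 - 17\right) \left(6 - 12\right)\right) = \left(6 - 6\right) \left(-2 - -162\right) = 0 \left(-2 + 162\right) = 0 \cdot 160 = 0$)
$\sqrt{p + \left(34 \cdot 4 + 33\right)} = \sqrt{0 + \left(34 \cdot 4 + 33\right)} = \sqrt{0 + \left(136 + 33\right)} = \sqrt{0 + 169} = \sqrt{169} = 13$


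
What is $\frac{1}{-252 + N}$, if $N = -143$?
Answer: $- \frac{1}{395} \approx -0.0025316$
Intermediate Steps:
$\frac{1}{-252 + N} = \frac{1}{-252 - 143} = \frac{1}{-395} = - \frac{1}{395}$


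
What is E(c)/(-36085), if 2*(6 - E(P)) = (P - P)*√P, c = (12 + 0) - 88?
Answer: -6/36085 ≈ -0.00016627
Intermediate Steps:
c = -76 (c = 12 - 88 = -76)
E(P) = 6 (E(P) = 6 - (P - P)*√P/2 = 6 - 0*√P = 6 - ½*0 = 6 + 0 = 6)
E(c)/(-36085) = 6/(-36085) = 6*(-1/36085) = -6/36085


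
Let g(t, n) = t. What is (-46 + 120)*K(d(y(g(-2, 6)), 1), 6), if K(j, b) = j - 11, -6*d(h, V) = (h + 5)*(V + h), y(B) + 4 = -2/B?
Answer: -2294/3 ≈ -764.67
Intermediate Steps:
y(B) = -4 - 2/B
d(h, V) = -(5 + h)*(V + h)/6 (d(h, V) = -(h + 5)*(V + h)/6 = -(5 + h)*(V + h)/6)
K(j, b) = -11 + j
(-46 + 120)*K(d(y(g(-2, 6)), 1), 6) = (-46 + 120)*(-11 + (-⅚*1 - 5*(-4 - 2/(-2))/6 - (-4 - 2/(-2))²/6 - ⅙*1*(-4 - 2/(-2)))) = 74*(-11 + (-⅚ - 5*(-4 - 2*(-½))/6 - (-4 - 2*(-½))²/6 - ⅙*1*(-4 - 2*(-½)))) = 74*(-11 + (-⅚ - 5*(-4 + 1)/6 - (-4 + 1)²/6 - ⅙*1*(-4 + 1))) = 74*(-11 + (-⅚ - ⅚*(-3) - ⅙*(-3)² - ⅙*1*(-3))) = 74*(-11 + (-⅚ + 5/2 - ⅙*9 + ½)) = 74*(-11 + (-⅚ + 5/2 - 3/2 + ½)) = 74*(-11 + ⅔) = 74*(-31/3) = -2294/3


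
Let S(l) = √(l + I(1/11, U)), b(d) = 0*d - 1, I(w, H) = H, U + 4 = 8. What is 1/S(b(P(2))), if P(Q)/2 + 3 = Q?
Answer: √3/3 ≈ 0.57735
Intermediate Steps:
P(Q) = -6 + 2*Q
U = 4 (U = -4 + 8 = 4)
b(d) = -1 (b(d) = 0 - 1 = -1)
S(l) = √(4 + l) (S(l) = √(l + 4) = √(4 + l))
1/S(b(P(2))) = 1/(√(4 - 1)) = 1/(√3) = √3/3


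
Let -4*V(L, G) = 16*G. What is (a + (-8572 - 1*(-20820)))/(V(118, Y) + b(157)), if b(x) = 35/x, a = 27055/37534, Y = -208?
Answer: 3437129879/233531186 ≈ 14.718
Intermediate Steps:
V(L, G) = -4*G
a = 3865/5362 (a = 27055*(1/37534) = 3865/5362 ≈ 0.72081)
(a + (-8572 - 1*(-20820)))/(V(118, Y) + b(157)) = (3865/5362 + (-8572 - 1*(-20820)))/(-4*(-208) + 35/157) = (3865/5362 + (-8572 + 20820))/(832 + 35*(1/157)) = (3865/5362 + 12248)/(832 + 35/157) = 65677641/(5362*(130659/157)) = (65677641/5362)*(157/130659) = 3437129879/233531186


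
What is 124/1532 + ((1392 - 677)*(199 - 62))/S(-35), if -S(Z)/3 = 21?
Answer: -37514812/24129 ≈ -1554.8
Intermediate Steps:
S(Z) = -63 (S(Z) = -3*21 = -63)
124/1532 + ((1392 - 677)*(199 - 62))/S(-35) = 124/1532 + ((1392 - 677)*(199 - 62))/(-63) = 124*(1/1532) + (715*137)*(-1/63) = 31/383 + 97955*(-1/63) = 31/383 - 97955/63 = -37514812/24129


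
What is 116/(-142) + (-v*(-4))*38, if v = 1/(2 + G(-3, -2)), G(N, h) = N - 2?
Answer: -10966/213 ≈ -51.484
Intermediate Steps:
G(N, h) = -2 + N
v = -⅓ (v = 1/(2 + (-2 - 3)) = 1/(2 - 5) = 1/(-3) = -⅓ ≈ -0.33333)
116/(-142) + (-v*(-4))*38 = 116/(-142) + (-1*(-⅓)*(-4))*38 = 116*(-1/142) + ((⅓)*(-4))*38 = -58/71 - 4/3*38 = -58/71 - 152/3 = -10966/213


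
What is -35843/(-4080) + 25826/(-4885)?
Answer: 2788919/797232 ≈ 3.4983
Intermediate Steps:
-35843/(-4080) + 25826/(-4885) = -35843*(-1/4080) + 25826*(-1/4885) = 35843/4080 - 25826/4885 = 2788919/797232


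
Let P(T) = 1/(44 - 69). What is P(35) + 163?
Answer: 4074/25 ≈ 162.96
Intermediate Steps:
P(T) = -1/25 (P(T) = 1/(-25) = -1/25)
P(35) + 163 = -1/25 + 163 = 4074/25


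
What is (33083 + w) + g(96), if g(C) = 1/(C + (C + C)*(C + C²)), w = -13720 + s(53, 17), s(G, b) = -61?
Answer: 34511976001/1788000 ≈ 19302.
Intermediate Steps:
w = -13781 (w = -13720 - 61 = -13781)
g(C) = 1/(C + 2*C*(C + C²)) (g(C) = 1/(C + (2*C)*(C + C²)) = 1/(C + 2*C*(C + C²)))
(33083 + w) + g(96) = (33083 - 13781) + 1/(96*(1 + 2*96 + 2*96²)) = 19302 + 1/(96*(1 + 192 + 2*9216)) = 19302 + 1/(96*(1 + 192 + 18432)) = 19302 + (1/96)/18625 = 19302 + (1/96)*(1/18625) = 19302 + 1/1788000 = 34511976001/1788000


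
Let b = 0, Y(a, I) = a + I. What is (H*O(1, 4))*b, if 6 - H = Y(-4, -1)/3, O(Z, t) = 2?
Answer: 0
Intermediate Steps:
Y(a, I) = I + a
H = 23/3 (H = 6 - (-1 - 4)/3 = 6 - (-5)/3 = 6 - 1*(-5/3) = 6 + 5/3 = 23/3 ≈ 7.6667)
(H*O(1, 4))*b = ((23/3)*2)*0 = (46/3)*0 = 0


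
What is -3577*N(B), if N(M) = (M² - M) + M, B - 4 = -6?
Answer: -14308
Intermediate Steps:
B = -2 (B = 4 - 6 = -2)
N(M) = M²
-3577*N(B) = -3577*(-2)² = -3577*4 = -14308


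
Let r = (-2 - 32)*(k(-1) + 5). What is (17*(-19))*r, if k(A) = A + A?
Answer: 32946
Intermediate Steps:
k(A) = 2*A
r = -102 (r = (-2 - 32)*(2*(-1) + 5) = -34*(-2 + 5) = -34*3 = -102)
(17*(-19))*r = (17*(-19))*(-102) = -323*(-102) = 32946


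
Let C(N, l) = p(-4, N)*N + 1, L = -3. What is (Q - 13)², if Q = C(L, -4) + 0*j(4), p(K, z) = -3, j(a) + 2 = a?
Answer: 9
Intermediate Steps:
j(a) = -2 + a
C(N, l) = 1 - 3*N (C(N, l) = -3*N + 1 = 1 - 3*N)
Q = 10 (Q = (1 - 3*(-3)) + 0*(-2 + 4) = (1 + 9) + 0*2 = 10 + 0 = 10)
(Q - 13)² = (10 - 13)² = (-3)² = 9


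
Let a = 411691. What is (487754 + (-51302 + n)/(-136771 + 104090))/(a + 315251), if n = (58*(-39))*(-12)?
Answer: 2656718772/3959531917 ≈ 0.67097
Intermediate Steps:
n = 27144 (n = -2262*(-12) = 27144)
(487754 + (-51302 + n)/(-136771 + 104090))/(a + 315251) = (487754 + (-51302 + 27144)/(-136771 + 104090))/(411691 + 315251) = (487754 - 24158/(-32681))/726942 = (487754 - 24158*(-1/32681))*(1/726942) = (487754 + 24158/32681)*(1/726942) = (15940312632/32681)*(1/726942) = 2656718772/3959531917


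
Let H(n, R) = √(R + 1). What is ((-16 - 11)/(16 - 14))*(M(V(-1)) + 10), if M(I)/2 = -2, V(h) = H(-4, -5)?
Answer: -81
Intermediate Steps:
H(n, R) = √(1 + R)
V(h) = 2*I (V(h) = √(1 - 5) = √(-4) = 2*I)
M(I) = -4 (M(I) = 2*(-2) = -4)
((-16 - 11)/(16 - 14))*(M(V(-1)) + 10) = ((-16 - 11)/(16 - 14))*(-4 + 10) = -27/2*6 = -81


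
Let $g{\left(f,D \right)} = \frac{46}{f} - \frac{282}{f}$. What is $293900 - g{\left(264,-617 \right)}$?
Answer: $\frac{19397459}{66} \approx 2.939 \cdot 10^{5}$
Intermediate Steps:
$g{\left(f,D \right)} = - \frac{236}{f}$
$293900 - g{\left(264,-617 \right)} = 293900 - - \frac{236}{264} = 293900 - \left(-236\right) \frac{1}{264} = 293900 - - \frac{59}{66} = 293900 + \frac{59}{66} = \frac{19397459}{66}$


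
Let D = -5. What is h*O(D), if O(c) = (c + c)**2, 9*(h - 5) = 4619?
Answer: 466400/9 ≈ 51822.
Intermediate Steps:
h = 4664/9 (h = 5 + (1/9)*4619 = 5 + 4619/9 = 4664/9 ≈ 518.22)
O(c) = 4*c**2 (O(c) = (2*c)**2 = 4*c**2)
h*O(D) = 4664*(4*(-5)**2)/9 = 4664*(4*25)/9 = (4664/9)*100 = 466400/9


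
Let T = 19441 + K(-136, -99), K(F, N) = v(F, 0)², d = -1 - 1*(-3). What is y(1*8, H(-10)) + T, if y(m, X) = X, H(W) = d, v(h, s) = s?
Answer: 19443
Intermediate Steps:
d = 2 (d = -1 + 3 = 2)
H(W) = 2
K(F, N) = 0 (K(F, N) = 0² = 0)
T = 19441 (T = 19441 + 0 = 19441)
y(1*8, H(-10)) + T = 2 + 19441 = 19443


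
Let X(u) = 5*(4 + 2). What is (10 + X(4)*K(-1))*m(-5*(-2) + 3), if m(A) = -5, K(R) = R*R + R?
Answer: -50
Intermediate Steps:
K(R) = R + R² (K(R) = R² + R = R + R²)
X(u) = 30 (X(u) = 5*6 = 30)
(10 + X(4)*K(-1))*m(-5*(-2) + 3) = (10 + 30*(-(1 - 1)))*(-5) = (10 + 30*(-1*0))*(-5) = (10 + 30*0)*(-5) = (10 + 0)*(-5) = 10*(-5) = -50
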